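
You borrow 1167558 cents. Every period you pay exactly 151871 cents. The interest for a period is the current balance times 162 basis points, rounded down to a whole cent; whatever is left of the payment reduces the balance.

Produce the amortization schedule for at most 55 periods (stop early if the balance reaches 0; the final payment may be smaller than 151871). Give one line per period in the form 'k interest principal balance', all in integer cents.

1 18914 132957 1034601
2 16760 135111 899490
3 14571 137300 762190
4 12347 139524 622666
5 10087 141784 480882
6 7790 144081 336801
7 5456 146415 190386
8 3084 148787 41599
9 673 41599 0

1. interest=⌊1167558·162/10000⌋=18914; principal=151871-18914=132957; balance=1167558-132957=1034601
2. interest=⌊1034601·162/10000⌋=16760; principal=151871-16760=135111; balance=1034601-135111=899490
3. interest=⌊899490·162/10000⌋=14571; principal=151871-14571=137300; balance=899490-137300=762190
4. interest=⌊762190·162/10000⌋=12347; principal=151871-12347=139524; balance=762190-139524=622666
5. interest=⌊622666·162/10000⌋=10087; principal=151871-10087=141784; balance=622666-141784=480882
6. interest=⌊480882·162/10000⌋=7790; principal=151871-7790=144081; balance=480882-144081=336801
7. interest=⌊336801·162/10000⌋=5456; principal=151871-5456=146415; balance=336801-146415=190386
8. interest=⌊190386·162/10000⌋=3084; principal=151871-3084=148787; balance=190386-148787=41599
9. interest=⌊41599·162/10000⌋=673; principal=min(151871-673,41599)=41599; balance=41599-41599=0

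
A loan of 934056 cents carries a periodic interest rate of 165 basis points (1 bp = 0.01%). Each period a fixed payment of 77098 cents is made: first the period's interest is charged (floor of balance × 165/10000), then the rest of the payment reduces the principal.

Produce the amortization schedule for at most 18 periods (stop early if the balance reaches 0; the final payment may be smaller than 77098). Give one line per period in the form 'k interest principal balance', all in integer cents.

1 15411 61687 872369
2 14394 62704 809665
3 13359 63739 745926
4 12307 64791 681135
5 11238 65860 615275
6 10152 66946 548329
7 9047 68051 480278
8 7924 69174 411104
9 6783 70315 340789
10 5623 71475 269314
11 4443 72655 196659
12 3244 73854 122805
13 2026 75072 47733
14 787 47733 0

1. interest=⌊934056·165/10000⌋=15411; principal=77098-15411=61687; balance=934056-61687=872369
2. interest=⌊872369·165/10000⌋=14394; principal=77098-14394=62704; balance=872369-62704=809665
3. interest=⌊809665·165/10000⌋=13359; principal=77098-13359=63739; balance=809665-63739=745926
4. interest=⌊745926·165/10000⌋=12307; principal=77098-12307=64791; balance=745926-64791=681135
5. interest=⌊681135·165/10000⌋=11238; principal=77098-11238=65860; balance=681135-65860=615275
6. interest=⌊615275·165/10000⌋=10152; principal=77098-10152=66946; balance=615275-66946=548329
7. interest=⌊548329·165/10000⌋=9047; principal=77098-9047=68051; balance=548329-68051=480278
8. interest=⌊480278·165/10000⌋=7924; principal=77098-7924=69174; balance=480278-69174=411104
9. interest=⌊411104·165/10000⌋=6783; principal=77098-6783=70315; balance=411104-70315=340789
10. interest=⌊340789·165/10000⌋=5623; principal=77098-5623=71475; balance=340789-71475=269314
11. interest=⌊269314·165/10000⌋=4443; principal=77098-4443=72655; balance=269314-72655=196659
12. interest=⌊196659·165/10000⌋=3244; principal=77098-3244=73854; balance=196659-73854=122805
13. interest=⌊122805·165/10000⌋=2026; principal=77098-2026=75072; balance=122805-75072=47733
14. interest=⌊47733·165/10000⌋=787; principal=min(77098-787,47733)=47733; balance=47733-47733=0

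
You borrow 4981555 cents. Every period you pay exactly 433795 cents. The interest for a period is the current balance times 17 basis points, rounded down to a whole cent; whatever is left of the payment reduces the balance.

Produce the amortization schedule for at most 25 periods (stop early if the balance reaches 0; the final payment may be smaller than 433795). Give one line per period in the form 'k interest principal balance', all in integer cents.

1. interest=⌊4981555·17/10000⌋=8468; principal=433795-8468=425327; balance=4981555-425327=4556228
2. interest=⌊4556228·17/10000⌋=7745; principal=433795-7745=426050; balance=4556228-426050=4130178
3. interest=⌊4130178·17/10000⌋=7021; principal=433795-7021=426774; balance=4130178-426774=3703404
4. interest=⌊3703404·17/10000⌋=6295; principal=433795-6295=427500; balance=3703404-427500=3275904
5. interest=⌊3275904·17/10000⌋=5569; principal=433795-5569=428226; balance=3275904-428226=2847678
6. interest=⌊2847678·17/10000⌋=4841; principal=433795-4841=428954; balance=2847678-428954=2418724
7. interest=⌊2418724·17/10000⌋=4111; principal=433795-4111=429684; balance=2418724-429684=1989040
8. interest=⌊1989040·17/10000⌋=3381; principal=433795-3381=430414; balance=1989040-430414=1558626
9. interest=⌊1558626·17/10000⌋=2649; principal=433795-2649=431146; balance=1558626-431146=1127480
10. interest=⌊1127480·17/10000⌋=1916; principal=433795-1916=431879; balance=1127480-431879=695601
11. interest=⌊695601·17/10000⌋=1182; principal=433795-1182=432613; balance=695601-432613=262988
12. interest=⌊262988·17/10000⌋=447; principal=min(433795-447,262988)=262988; balance=262988-262988=0

1 8468 425327 4556228
2 7745 426050 4130178
3 7021 426774 3703404
4 6295 427500 3275904
5 5569 428226 2847678
6 4841 428954 2418724
7 4111 429684 1989040
8 3381 430414 1558626
9 2649 431146 1127480
10 1916 431879 695601
11 1182 432613 262988
12 447 262988 0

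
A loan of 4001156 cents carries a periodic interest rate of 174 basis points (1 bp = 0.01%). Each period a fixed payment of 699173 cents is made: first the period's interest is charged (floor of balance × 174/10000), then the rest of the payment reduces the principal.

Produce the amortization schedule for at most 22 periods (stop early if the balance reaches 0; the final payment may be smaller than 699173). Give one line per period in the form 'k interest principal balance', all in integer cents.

1. interest=⌊4001156·174/10000⌋=69620; principal=699173-69620=629553; balance=4001156-629553=3371603
2. interest=⌊3371603·174/10000⌋=58665; principal=699173-58665=640508; balance=3371603-640508=2731095
3. interest=⌊2731095·174/10000⌋=47521; principal=699173-47521=651652; balance=2731095-651652=2079443
4. interest=⌊2079443·174/10000⌋=36182; principal=699173-36182=662991; balance=2079443-662991=1416452
5. interest=⌊1416452·174/10000⌋=24646; principal=699173-24646=674527; balance=1416452-674527=741925
6. interest=⌊741925·174/10000⌋=12909; principal=699173-12909=686264; balance=741925-686264=55661
7. interest=⌊55661·174/10000⌋=968; principal=min(699173-968,55661)=55661; balance=55661-55661=0

1 69620 629553 3371603
2 58665 640508 2731095
3 47521 651652 2079443
4 36182 662991 1416452
5 24646 674527 741925
6 12909 686264 55661
7 968 55661 0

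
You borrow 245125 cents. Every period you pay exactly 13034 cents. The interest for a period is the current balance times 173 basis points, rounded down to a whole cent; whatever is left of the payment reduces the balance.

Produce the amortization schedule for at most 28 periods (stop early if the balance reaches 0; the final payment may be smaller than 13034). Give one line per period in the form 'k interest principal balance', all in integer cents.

1. interest=⌊245125·173/10000⌋=4240; principal=13034-4240=8794; balance=245125-8794=236331
2. interest=⌊236331·173/10000⌋=4088; principal=13034-4088=8946; balance=236331-8946=227385
3. interest=⌊227385·173/10000⌋=3933; principal=13034-3933=9101; balance=227385-9101=218284
4. interest=⌊218284·173/10000⌋=3776; principal=13034-3776=9258; balance=218284-9258=209026
5. interest=⌊209026·173/10000⌋=3616; principal=13034-3616=9418; balance=209026-9418=199608
6. interest=⌊199608·173/10000⌋=3453; principal=13034-3453=9581; balance=199608-9581=190027
7. interest=⌊190027·173/10000⌋=3287; principal=13034-3287=9747; balance=190027-9747=180280
8. interest=⌊180280·173/10000⌋=3118; principal=13034-3118=9916; balance=180280-9916=170364
9. interest=⌊170364·173/10000⌋=2947; principal=13034-2947=10087; balance=170364-10087=160277
10. interest=⌊160277·173/10000⌋=2772; principal=13034-2772=10262; balance=160277-10262=150015
11. interest=⌊150015·173/10000⌋=2595; principal=13034-2595=10439; balance=150015-10439=139576
12. interest=⌊139576·173/10000⌋=2414; principal=13034-2414=10620; balance=139576-10620=128956
13. interest=⌊128956·173/10000⌋=2230; principal=13034-2230=10804; balance=128956-10804=118152
14. interest=⌊118152·173/10000⌋=2044; principal=13034-2044=10990; balance=118152-10990=107162
15. interest=⌊107162·173/10000⌋=1853; principal=13034-1853=11181; balance=107162-11181=95981
16. interest=⌊95981·173/10000⌋=1660; principal=13034-1660=11374; balance=95981-11374=84607
17. interest=⌊84607·173/10000⌋=1463; principal=13034-1463=11571; balance=84607-11571=73036
18. interest=⌊73036·173/10000⌋=1263; principal=13034-1263=11771; balance=73036-11771=61265
19. interest=⌊61265·173/10000⌋=1059; principal=13034-1059=11975; balance=61265-11975=49290
20. interest=⌊49290·173/10000⌋=852; principal=13034-852=12182; balance=49290-12182=37108
21. interest=⌊37108·173/10000⌋=641; principal=13034-641=12393; balance=37108-12393=24715
22. interest=⌊24715·173/10000⌋=427; principal=13034-427=12607; balance=24715-12607=12108
23. interest=⌊12108·173/10000⌋=209; principal=min(13034-209,12108)=12108; balance=12108-12108=0

1 4240 8794 236331
2 4088 8946 227385
3 3933 9101 218284
4 3776 9258 209026
5 3616 9418 199608
6 3453 9581 190027
7 3287 9747 180280
8 3118 9916 170364
9 2947 10087 160277
10 2772 10262 150015
11 2595 10439 139576
12 2414 10620 128956
13 2230 10804 118152
14 2044 10990 107162
15 1853 11181 95981
16 1660 11374 84607
17 1463 11571 73036
18 1263 11771 61265
19 1059 11975 49290
20 852 12182 37108
21 641 12393 24715
22 427 12607 12108
23 209 12108 0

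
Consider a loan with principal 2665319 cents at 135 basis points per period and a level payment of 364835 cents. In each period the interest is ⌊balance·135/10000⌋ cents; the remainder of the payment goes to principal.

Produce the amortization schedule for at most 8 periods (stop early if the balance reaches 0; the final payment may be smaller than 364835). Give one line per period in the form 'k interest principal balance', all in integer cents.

1 35981 328854 2336465
2 31542 333293 2003172
3 27042 337793 1665379
4 22482 342353 1323026
5 17860 346975 976051
6 13176 351659 624392
7 8429 356406 267986
8 3617 267986 0

1. interest=⌊2665319·135/10000⌋=35981; principal=364835-35981=328854; balance=2665319-328854=2336465
2. interest=⌊2336465·135/10000⌋=31542; principal=364835-31542=333293; balance=2336465-333293=2003172
3. interest=⌊2003172·135/10000⌋=27042; principal=364835-27042=337793; balance=2003172-337793=1665379
4. interest=⌊1665379·135/10000⌋=22482; principal=364835-22482=342353; balance=1665379-342353=1323026
5. interest=⌊1323026·135/10000⌋=17860; principal=364835-17860=346975; balance=1323026-346975=976051
6. interest=⌊976051·135/10000⌋=13176; principal=364835-13176=351659; balance=976051-351659=624392
7. interest=⌊624392·135/10000⌋=8429; principal=364835-8429=356406; balance=624392-356406=267986
8. interest=⌊267986·135/10000⌋=3617; principal=min(364835-3617,267986)=267986; balance=267986-267986=0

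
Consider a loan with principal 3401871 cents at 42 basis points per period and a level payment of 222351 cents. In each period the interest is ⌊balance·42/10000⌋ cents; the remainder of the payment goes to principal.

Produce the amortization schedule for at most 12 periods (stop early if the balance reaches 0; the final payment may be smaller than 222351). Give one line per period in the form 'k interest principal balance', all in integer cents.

1 14287 208064 3193807
2 13413 208938 2984869
3 12536 209815 2775054
4 11655 210696 2564358
5 10770 211581 2352777
6 9881 212470 2140307
7 8989 213362 1926945
8 8093 214258 1712687
9 7193 215158 1497529
10 6289 216062 1281467
11 5382 216969 1064498
12 4470 217881 846617

1. interest=⌊3401871·42/10000⌋=14287; principal=222351-14287=208064; balance=3401871-208064=3193807
2. interest=⌊3193807·42/10000⌋=13413; principal=222351-13413=208938; balance=3193807-208938=2984869
3. interest=⌊2984869·42/10000⌋=12536; principal=222351-12536=209815; balance=2984869-209815=2775054
4. interest=⌊2775054·42/10000⌋=11655; principal=222351-11655=210696; balance=2775054-210696=2564358
5. interest=⌊2564358·42/10000⌋=10770; principal=222351-10770=211581; balance=2564358-211581=2352777
6. interest=⌊2352777·42/10000⌋=9881; principal=222351-9881=212470; balance=2352777-212470=2140307
7. interest=⌊2140307·42/10000⌋=8989; principal=222351-8989=213362; balance=2140307-213362=1926945
8. interest=⌊1926945·42/10000⌋=8093; principal=222351-8093=214258; balance=1926945-214258=1712687
9. interest=⌊1712687·42/10000⌋=7193; principal=222351-7193=215158; balance=1712687-215158=1497529
10. interest=⌊1497529·42/10000⌋=6289; principal=222351-6289=216062; balance=1497529-216062=1281467
11. interest=⌊1281467·42/10000⌋=5382; principal=222351-5382=216969; balance=1281467-216969=1064498
12. interest=⌊1064498·42/10000⌋=4470; principal=222351-4470=217881; balance=1064498-217881=846617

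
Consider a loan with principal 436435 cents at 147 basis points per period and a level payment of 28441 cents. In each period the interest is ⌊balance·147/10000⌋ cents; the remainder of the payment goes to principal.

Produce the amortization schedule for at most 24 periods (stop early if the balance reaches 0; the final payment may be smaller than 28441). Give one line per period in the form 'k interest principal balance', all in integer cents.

1 6415 22026 414409
2 6091 22350 392059
3 5763 22678 369381
4 5429 23012 346369
5 5091 23350 323019
6 4748 23693 299326
7 4400 24041 275285
8 4046 24395 250890
9 3688 24753 226137
10 3324 25117 201020
11 2954 25487 175533
12 2580 25861 149672
13 2200 26241 123431
14 1814 26627 96804
15 1423 27018 69786
16 1025 27416 42370
17 622 27819 14551
18 213 14551 0

1. interest=⌊436435·147/10000⌋=6415; principal=28441-6415=22026; balance=436435-22026=414409
2. interest=⌊414409·147/10000⌋=6091; principal=28441-6091=22350; balance=414409-22350=392059
3. interest=⌊392059·147/10000⌋=5763; principal=28441-5763=22678; balance=392059-22678=369381
4. interest=⌊369381·147/10000⌋=5429; principal=28441-5429=23012; balance=369381-23012=346369
5. interest=⌊346369·147/10000⌋=5091; principal=28441-5091=23350; balance=346369-23350=323019
6. interest=⌊323019·147/10000⌋=4748; principal=28441-4748=23693; balance=323019-23693=299326
7. interest=⌊299326·147/10000⌋=4400; principal=28441-4400=24041; balance=299326-24041=275285
8. interest=⌊275285·147/10000⌋=4046; principal=28441-4046=24395; balance=275285-24395=250890
9. interest=⌊250890·147/10000⌋=3688; principal=28441-3688=24753; balance=250890-24753=226137
10. interest=⌊226137·147/10000⌋=3324; principal=28441-3324=25117; balance=226137-25117=201020
11. interest=⌊201020·147/10000⌋=2954; principal=28441-2954=25487; balance=201020-25487=175533
12. interest=⌊175533·147/10000⌋=2580; principal=28441-2580=25861; balance=175533-25861=149672
13. interest=⌊149672·147/10000⌋=2200; principal=28441-2200=26241; balance=149672-26241=123431
14. interest=⌊123431·147/10000⌋=1814; principal=28441-1814=26627; balance=123431-26627=96804
15. interest=⌊96804·147/10000⌋=1423; principal=28441-1423=27018; balance=96804-27018=69786
16. interest=⌊69786·147/10000⌋=1025; principal=28441-1025=27416; balance=69786-27416=42370
17. interest=⌊42370·147/10000⌋=622; principal=28441-622=27819; balance=42370-27819=14551
18. interest=⌊14551·147/10000⌋=213; principal=min(28441-213,14551)=14551; balance=14551-14551=0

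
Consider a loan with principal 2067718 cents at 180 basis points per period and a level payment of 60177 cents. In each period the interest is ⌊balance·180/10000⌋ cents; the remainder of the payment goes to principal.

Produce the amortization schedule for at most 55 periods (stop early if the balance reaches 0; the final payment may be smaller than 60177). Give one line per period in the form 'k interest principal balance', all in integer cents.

1. interest=⌊2067718·180/10000⌋=37218; principal=60177-37218=22959; balance=2067718-22959=2044759
2. interest=⌊2044759·180/10000⌋=36805; principal=60177-36805=23372; balance=2044759-23372=2021387
3. interest=⌊2021387·180/10000⌋=36384; principal=60177-36384=23793; balance=2021387-23793=1997594
4. interest=⌊1997594·180/10000⌋=35956; principal=60177-35956=24221; balance=1997594-24221=1973373
5. interest=⌊1973373·180/10000⌋=35520; principal=60177-35520=24657; balance=1973373-24657=1948716
6. interest=⌊1948716·180/10000⌋=35076; principal=60177-35076=25101; balance=1948716-25101=1923615
7. interest=⌊1923615·180/10000⌋=34625; principal=60177-34625=25552; balance=1923615-25552=1898063
8. interest=⌊1898063·180/10000⌋=34165; principal=60177-34165=26012; balance=1898063-26012=1872051
9. interest=⌊1872051·180/10000⌋=33696; principal=60177-33696=26481; balance=1872051-26481=1845570
10. interest=⌊1845570·180/10000⌋=33220; principal=60177-33220=26957; balance=1845570-26957=1818613
11. interest=⌊1818613·180/10000⌋=32735; principal=60177-32735=27442; balance=1818613-27442=1791171
12. interest=⌊1791171·180/10000⌋=32241; principal=60177-32241=27936; balance=1791171-27936=1763235
13. interest=⌊1763235·180/10000⌋=31738; principal=60177-31738=28439; balance=1763235-28439=1734796
14. interest=⌊1734796·180/10000⌋=31226; principal=60177-31226=28951; balance=1734796-28951=1705845
15. interest=⌊1705845·180/10000⌋=30705; principal=60177-30705=29472; balance=1705845-29472=1676373
16. interest=⌊1676373·180/10000⌋=30174; principal=60177-30174=30003; balance=1676373-30003=1646370
17. interest=⌊1646370·180/10000⌋=29634; principal=60177-29634=30543; balance=1646370-30543=1615827
18. interest=⌊1615827·180/10000⌋=29084; principal=60177-29084=31093; balance=1615827-31093=1584734
19. interest=⌊1584734·180/10000⌋=28525; principal=60177-28525=31652; balance=1584734-31652=1553082
20. interest=⌊1553082·180/10000⌋=27955; principal=60177-27955=32222; balance=1553082-32222=1520860
21. interest=⌊1520860·180/10000⌋=27375; principal=60177-27375=32802; balance=1520860-32802=1488058
22. interest=⌊1488058·180/10000⌋=26785; principal=60177-26785=33392; balance=1488058-33392=1454666
23. interest=⌊1454666·180/10000⌋=26183; principal=60177-26183=33994; balance=1454666-33994=1420672
24. interest=⌊1420672·180/10000⌋=25572; principal=60177-25572=34605; balance=1420672-34605=1386067
25. interest=⌊1386067·180/10000⌋=24949; principal=60177-24949=35228; balance=1386067-35228=1350839
26. interest=⌊1350839·180/10000⌋=24315; principal=60177-24315=35862; balance=1350839-35862=1314977
27. interest=⌊1314977·180/10000⌋=23669; principal=60177-23669=36508; balance=1314977-36508=1278469
28. interest=⌊1278469·180/10000⌋=23012; principal=60177-23012=37165; balance=1278469-37165=1241304
29. interest=⌊1241304·180/10000⌋=22343; principal=60177-22343=37834; balance=1241304-37834=1203470
30. interest=⌊1203470·180/10000⌋=21662; principal=60177-21662=38515; balance=1203470-38515=1164955
31. interest=⌊1164955·180/10000⌋=20969; principal=60177-20969=39208; balance=1164955-39208=1125747
32. interest=⌊1125747·180/10000⌋=20263; principal=60177-20263=39914; balance=1125747-39914=1085833
33. interest=⌊1085833·180/10000⌋=19544; principal=60177-19544=40633; balance=1085833-40633=1045200
34. interest=⌊1045200·180/10000⌋=18813; principal=60177-18813=41364; balance=1045200-41364=1003836
35. interest=⌊1003836·180/10000⌋=18069; principal=60177-18069=42108; balance=1003836-42108=961728
36. interest=⌊961728·180/10000⌋=17311; principal=60177-17311=42866; balance=961728-42866=918862
37. interest=⌊918862·180/10000⌋=16539; principal=60177-16539=43638; balance=918862-43638=875224
38. interest=⌊875224·180/10000⌋=15754; principal=60177-15754=44423; balance=875224-44423=830801
39. interest=⌊830801·180/10000⌋=14954; principal=60177-14954=45223; balance=830801-45223=785578
40. interest=⌊785578·180/10000⌋=14140; principal=60177-14140=46037; balance=785578-46037=739541
41. interest=⌊739541·180/10000⌋=13311; principal=60177-13311=46866; balance=739541-46866=692675
42. interest=⌊692675·180/10000⌋=12468; principal=60177-12468=47709; balance=692675-47709=644966
43. interest=⌊644966·180/10000⌋=11609; principal=60177-11609=48568; balance=644966-48568=596398
44. interest=⌊596398·180/10000⌋=10735; principal=60177-10735=49442; balance=596398-49442=546956
45. interest=⌊546956·180/10000⌋=9845; principal=60177-9845=50332; balance=546956-50332=496624
46. interest=⌊496624·180/10000⌋=8939; principal=60177-8939=51238; balance=496624-51238=445386
47. interest=⌊445386·180/10000⌋=8016; principal=60177-8016=52161; balance=445386-52161=393225
48. interest=⌊393225·180/10000⌋=7078; principal=60177-7078=53099; balance=393225-53099=340126
49. interest=⌊340126·180/10000⌋=6122; principal=60177-6122=54055; balance=340126-54055=286071
50. interest=⌊286071·180/10000⌋=5149; principal=60177-5149=55028; balance=286071-55028=231043
51. interest=⌊231043·180/10000⌋=4158; principal=60177-4158=56019; balance=231043-56019=175024
52. interest=⌊175024·180/10000⌋=3150; principal=60177-3150=57027; balance=175024-57027=117997
53. interest=⌊117997·180/10000⌋=2123; principal=60177-2123=58054; balance=117997-58054=59943
54. interest=⌊59943·180/10000⌋=1078; principal=60177-1078=59099; balance=59943-59099=844
55. interest=⌊844·180/10000⌋=15; principal=min(60177-15,844)=844; balance=844-844=0

1 37218 22959 2044759
2 36805 23372 2021387
3 36384 23793 1997594
4 35956 24221 1973373
5 35520 24657 1948716
6 35076 25101 1923615
7 34625 25552 1898063
8 34165 26012 1872051
9 33696 26481 1845570
10 33220 26957 1818613
11 32735 27442 1791171
12 32241 27936 1763235
13 31738 28439 1734796
14 31226 28951 1705845
15 30705 29472 1676373
16 30174 30003 1646370
17 29634 30543 1615827
18 29084 31093 1584734
19 28525 31652 1553082
20 27955 32222 1520860
21 27375 32802 1488058
22 26785 33392 1454666
23 26183 33994 1420672
24 25572 34605 1386067
25 24949 35228 1350839
26 24315 35862 1314977
27 23669 36508 1278469
28 23012 37165 1241304
29 22343 37834 1203470
30 21662 38515 1164955
31 20969 39208 1125747
32 20263 39914 1085833
33 19544 40633 1045200
34 18813 41364 1003836
35 18069 42108 961728
36 17311 42866 918862
37 16539 43638 875224
38 15754 44423 830801
39 14954 45223 785578
40 14140 46037 739541
41 13311 46866 692675
42 12468 47709 644966
43 11609 48568 596398
44 10735 49442 546956
45 9845 50332 496624
46 8939 51238 445386
47 8016 52161 393225
48 7078 53099 340126
49 6122 54055 286071
50 5149 55028 231043
51 4158 56019 175024
52 3150 57027 117997
53 2123 58054 59943
54 1078 59099 844
55 15 844 0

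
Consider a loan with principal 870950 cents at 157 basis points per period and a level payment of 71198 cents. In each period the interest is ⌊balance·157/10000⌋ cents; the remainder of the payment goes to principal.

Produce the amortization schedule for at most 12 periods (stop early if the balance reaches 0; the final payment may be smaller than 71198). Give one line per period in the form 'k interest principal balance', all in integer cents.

1 13673 57525 813425
2 12770 58428 754997
3 11853 59345 695652
4 10921 60277 635375
5 9975 61223 574152
6 9014 62184 511968
7 8037 63161 448807
8 7046 64152 384655
9 6039 65159 319496
10 5016 66182 253314
11 3977 67221 186093
12 2921 68277 117816

1. interest=⌊870950·157/10000⌋=13673; principal=71198-13673=57525; balance=870950-57525=813425
2. interest=⌊813425·157/10000⌋=12770; principal=71198-12770=58428; balance=813425-58428=754997
3. interest=⌊754997·157/10000⌋=11853; principal=71198-11853=59345; balance=754997-59345=695652
4. interest=⌊695652·157/10000⌋=10921; principal=71198-10921=60277; balance=695652-60277=635375
5. interest=⌊635375·157/10000⌋=9975; principal=71198-9975=61223; balance=635375-61223=574152
6. interest=⌊574152·157/10000⌋=9014; principal=71198-9014=62184; balance=574152-62184=511968
7. interest=⌊511968·157/10000⌋=8037; principal=71198-8037=63161; balance=511968-63161=448807
8. interest=⌊448807·157/10000⌋=7046; principal=71198-7046=64152; balance=448807-64152=384655
9. interest=⌊384655·157/10000⌋=6039; principal=71198-6039=65159; balance=384655-65159=319496
10. interest=⌊319496·157/10000⌋=5016; principal=71198-5016=66182; balance=319496-66182=253314
11. interest=⌊253314·157/10000⌋=3977; principal=71198-3977=67221; balance=253314-67221=186093
12. interest=⌊186093·157/10000⌋=2921; principal=71198-2921=68277; balance=186093-68277=117816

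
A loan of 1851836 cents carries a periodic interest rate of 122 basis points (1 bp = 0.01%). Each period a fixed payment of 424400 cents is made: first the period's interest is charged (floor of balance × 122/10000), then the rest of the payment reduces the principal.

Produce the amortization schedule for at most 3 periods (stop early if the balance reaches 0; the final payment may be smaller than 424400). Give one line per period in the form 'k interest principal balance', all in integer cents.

1. interest=⌊1851836·122/10000⌋=22592; principal=424400-22592=401808; balance=1851836-401808=1450028
2. interest=⌊1450028·122/10000⌋=17690; principal=424400-17690=406710; balance=1450028-406710=1043318
3. interest=⌊1043318·122/10000⌋=12728; principal=424400-12728=411672; balance=1043318-411672=631646

1 22592 401808 1450028
2 17690 406710 1043318
3 12728 411672 631646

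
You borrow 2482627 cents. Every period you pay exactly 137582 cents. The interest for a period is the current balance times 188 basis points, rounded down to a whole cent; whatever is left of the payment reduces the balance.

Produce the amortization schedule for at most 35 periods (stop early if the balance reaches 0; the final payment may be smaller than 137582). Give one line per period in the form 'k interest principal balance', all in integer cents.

1 46673 90909 2391718
2 44964 92618 2299100
3 43223 94359 2204741
4 41449 96133 2108608
5 39641 97941 2010667
6 37800 99782 1910885
7 35924 101658 1809227
8 34013 103569 1705658
9 32066 105516 1600142
10 30082 107500 1492642
11 28061 109521 1383121
12 26002 111580 1271541
13 23904 113678 1157863
14 21767 115815 1042048
15 19590 117992 924056
16 17372 120210 803846
17 15112 122470 681376
18 12809 124773 556603
19 10464 127118 429485
20 8074 129508 299977
21 5639 131943 168034
22 3159 134423 33611
23 631 33611 0

1. interest=⌊2482627·188/10000⌋=46673; principal=137582-46673=90909; balance=2482627-90909=2391718
2. interest=⌊2391718·188/10000⌋=44964; principal=137582-44964=92618; balance=2391718-92618=2299100
3. interest=⌊2299100·188/10000⌋=43223; principal=137582-43223=94359; balance=2299100-94359=2204741
4. interest=⌊2204741·188/10000⌋=41449; principal=137582-41449=96133; balance=2204741-96133=2108608
5. interest=⌊2108608·188/10000⌋=39641; principal=137582-39641=97941; balance=2108608-97941=2010667
6. interest=⌊2010667·188/10000⌋=37800; principal=137582-37800=99782; balance=2010667-99782=1910885
7. interest=⌊1910885·188/10000⌋=35924; principal=137582-35924=101658; balance=1910885-101658=1809227
8. interest=⌊1809227·188/10000⌋=34013; principal=137582-34013=103569; balance=1809227-103569=1705658
9. interest=⌊1705658·188/10000⌋=32066; principal=137582-32066=105516; balance=1705658-105516=1600142
10. interest=⌊1600142·188/10000⌋=30082; principal=137582-30082=107500; balance=1600142-107500=1492642
11. interest=⌊1492642·188/10000⌋=28061; principal=137582-28061=109521; balance=1492642-109521=1383121
12. interest=⌊1383121·188/10000⌋=26002; principal=137582-26002=111580; balance=1383121-111580=1271541
13. interest=⌊1271541·188/10000⌋=23904; principal=137582-23904=113678; balance=1271541-113678=1157863
14. interest=⌊1157863·188/10000⌋=21767; principal=137582-21767=115815; balance=1157863-115815=1042048
15. interest=⌊1042048·188/10000⌋=19590; principal=137582-19590=117992; balance=1042048-117992=924056
16. interest=⌊924056·188/10000⌋=17372; principal=137582-17372=120210; balance=924056-120210=803846
17. interest=⌊803846·188/10000⌋=15112; principal=137582-15112=122470; balance=803846-122470=681376
18. interest=⌊681376·188/10000⌋=12809; principal=137582-12809=124773; balance=681376-124773=556603
19. interest=⌊556603·188/10000⌋=10464; principal=137582-10464=127118; balance=556603-127118=429485
20. interest=⌊429485·188/10000⌋=8074; principal=137582-8074=129508; balance=429485-129508=299977
21. interest=⌊299977·188/10000⌋=5639; principal=137582-5639=131943; balance=299977-131943=168034
22. interest=⌊168034·188/10000⌋=3159; principal=137582-3159=134423; balance=168034-134423=33611
23. interest=⌊33611·188/10000⌋=631; principal=min(137582-631,33611)=33611; balance=33611-33611=0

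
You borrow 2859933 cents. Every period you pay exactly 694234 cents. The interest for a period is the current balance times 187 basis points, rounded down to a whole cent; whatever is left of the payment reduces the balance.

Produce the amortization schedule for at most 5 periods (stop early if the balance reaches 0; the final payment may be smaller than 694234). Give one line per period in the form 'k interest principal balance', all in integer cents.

1 53480 640754 2219179
2 41498 652736 1566443
3 29292 664942 901501
4 16858 677376 224125
5 4191 224125 0

1. interest=⌊2859933·187/10000⌋=53480; principal=694234-53480=640754; balance=2859933-640754=2219179
2. interest=⌊2219179·187/10000⌋=41498; principal=694234-41498=652736; balance=2219179-652736=1566443
3. interest=⌊1566443·187/10000⌋=29292; principal=694234-29292=664942; balance=1566443-664942=901501
4. interest=⌊901501·187/10000⌋=16858; principal=694234-16858=677376; balance=901501-677376=224125
5. interest=⌊224125·187/10000⌋=4191; principal=min(694234-4191,224125)=224125; balance=224125-224125=0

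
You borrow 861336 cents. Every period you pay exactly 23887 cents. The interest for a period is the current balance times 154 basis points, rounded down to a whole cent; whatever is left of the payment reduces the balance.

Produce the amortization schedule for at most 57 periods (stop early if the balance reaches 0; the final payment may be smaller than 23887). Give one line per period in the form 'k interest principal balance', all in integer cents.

1. interest=⌊861336·154/10000⌋=13264; principal=23887-13264=10623; balance=861336-10623=850713
2. interest=⌊850713·154/10000⌋=13100; principal=23887-13100=10787; balance=850713-10787=839926
3. interest=⌊839926·154/10000⌋=12934; principal=23887-12934=10953; balance=839926-10953=828973
4. interest=⌊828973·154/10000⌋=12766; principal=23887-12766=11121; balance=828973-11121=817852
5. interest=⌊817852·154/10000⌋=12594; principal=23887-12594=11293; balance=817852-11293=806559
6. interest=⌊806559·154/10000⌋=12421; principal=23887-12421=11466; balance=806559-11466=795093
7. interest=⌊795093·154/10000⌋=12244; principal=23887-12244=11643; balance=795093-11643=783450
8. interest=⌊783450·154/10000⌋=12065; principal=23887-12065=11822; balance=783450-11822=771628
9. interest=⌊771628·154/10000⌋=11883; principal=23887-11883=12004; balance=771628-12004=759624
10. interest=⌊759624·154/10000⌋=11698; principal=23887-11698=12189; balance=759624-12189=747435
11. interest=⌊747435·154/10000⌋=11510; principal=23887-11510=12377; balance=747435-12377=735058
12. interest=⌊735058·154/10000⌋=11319; principal=23887-11319=12568; balance=735058-12568=722490
13. interest=⌊722490·154/10000⌋=11126; principal=23887-11126=12761; balance=722490-12761=709729
14. interest=⌊709729·154/10000⌋=10929; principal=23887-10929=12958; balance=709729-12958=696771
15. interest=⌊696771·154/10000⌋=10730; principal=23887-10730=13157; balance=696771-13157=683614
16. interest=⌊683614·154/10000⌋=10527; principal=23887-10527=13360; balance=683614-13360=670254
17. interest=⌊670254·154/10000⌋=10321; principal=23887-10321=13566; balance=670254-13566=656688
18. interest=⌊656688·154/10000⌋=10112; principal=23887-10112=13775; balance=656688-13775=642913
19. interest=⌊642913·154/10000⌋=9900; principal=23887-9900=13987; balance=642913-13987=628926
20. interest=⌊628926·154/10000⌋=9685; principal=23887-9685=14202; balance=628926-14202=614724
21. interest=⌊614724·154/10000⌋=9466; principal=23887-9466=14421; balance=614724-14421=600303
22. interest=⌊600303·154/10000⌋=9244; principal=23887-9244=14643; balance=600303-14643=585660
23. interest=⌊585660·154/10000⌋=9019; principal=23887-9019=14868; balance=585660-14868=570792
24. interest=⌊570792·154/10000⌋=8790; principal=23887-8790=15097; balance=570792-15097=555695
25. interest=⌊555695·154/10000⌋=8557; principal=23887-8557=15330; balance=555695-15330=540365
26. interest=⌊540365·154/10000⌋=8321; principal=23887-8321=15566; balance=540365-15566=524799
27. interest=⌊524799·154/10000⌋=8081; principal=23887-8081=15806; balance=524799-15806=508993
28. interest=⌊508993·154/10000⌋=7838; principal=23887-7838=16049; balance=508993-16049=492944
29. interest=⌊492944·154/10000⌋=7591; principal=23887-7591=16296; balance=492944-16296=476648
30. interest=⌊476648·154/10000⌋=7340; principal=23887-7340=16547; balance=476648-16547=460101
31. interest=⌊460101·154/10000⌋=7085; principal=23887-7085=16802; balance=460101-16802=443299
32. interest=⌊443299·154/10000⌋=6826; principal=23887-6826=17061; balance=443299-17061=426238
33. interest=⌊426238·154/10000⌋=6564; principal=23887-6564=17323; balance=426238-17323=408915
34. interest=⌊408915·154/10000⌋=6297; principal=23887-6297=17590; balance=408915-17590=391325
35. interest=⌊391325·154/10000⌋=6026; principal=23887-6026=17861; balance=391325-17861=373464
36. interest=⌊373464·154/10000⌋=5751; principal=23887-5751=18136; balance=373464-18136=355328
37. interest=⌊355328·154/10000⌋=5472; principal=23887-5472=18415; balance=355328-18415=336913
38. interest=⌊336913·154/10000⌋=5188; principal=23887-5188=18699; balance=336913-18699=318214
39. interest=⌊318214·154/10000⌋=4900; principal=23887-4900=18987; balance=318214-18987=299227
40. interest=⌊299227·154/10000⌋=4608; principal=23887-4608=19279; balance=299227-19279=279948
41. interest=⌊279948·154/10000⌋=4311; principal=23887-4311=19576; balance=279948-19576=260372
42. interest=⌊260372·154/10000⌋=4009; principal=23887-4009=19878; balance=260372-19878=240494
43. interest=⌊240494·154/10000⌋=3703; principal=23887-3703=20184; balance=240494-20184=220310
44. interest=⌊220310·154/10000⌋=3392; principal=23887-3392=20495; balance=220310-20495=199815
45. interest=⌊199815·154/10000⌋=3077; principal=23887-3077=20810; balance=199815-20810=179005
46. interest=⌊179005·154/10000⌋=2756; principal=23887-2756=21131; balance=179005-21131=157874
47. interest=⌊157874·154/10000⌋=2431; principal=23887-2431=21456; balance=157874-21456=136418
48. interest=⌊136418·154/10000⌋=2100; principal=23887-2100=21787; balance=136418-21787=114631
49. interest=⌊114631·154/10000⌋=1765; principal=23887-1765=22122; balance=114631-22122=92509
50. interest=⌊92509·154/10000⌋=1424; principal=23887-1424=22463; balance=92509-22463=70046
51. interest=⌊70046·154/10000⌋=1078; principal=23887-1078=22809; balance=70046-22809=47237
52. interest=⌊47237·154/10000⌋=727; principal=23887-727=23160; balance=47237-23160=24077
53. interest=⌊24077·154/10000⌋=370; principal=23887-370=23517; balance=24077-23517=560
54. interest=⌊560·154/10000⌋=8; principal=min(23887-8,560)=560; balance=560-560=0

1 13264 10623 850713
2 13100 10787 839926
3 12934 10953 828973
4 12766 11121 817852
5 12594 11293 806559
6 12421 11466 795093
7 12244 11643 783450
8 12065 11822 771628
9 11883 12004 759624
10 11698 12189 747435
11 11510 12377 735058
12 11319 12568 722490
13 11126 12761 709729
14 10929 12958 696771
15 10730 13157 683614
16 10527 13360 670254
17 10321 13566 656688
18 10112 13775 642913
19 9900 13987 628926
20 9685 14202 614724
21 9466 14421 600303
22 9244 14643 585660
23 9019 14868 570792
24 8790 15097 555695
25 8557 15330 540365
26 8321 15566 524799
27 8081 15806 508993
28 7838 16049 492944
29 7591 16296 476648
30 7340 16547 460101
31 7085 16802 443299
32 6826 17061 426238
33 6564 17323 408915
34 6297 17590 391325
35 6026 17861 373464
36 5751 18136 355328
37 5472 18415 336913
38 5188 18699 318214
39 4900 18987 299227
40 4608 19279 279948
41 4311 19576 260372
42 4009 19878 240494
43 3703 20184 220310
44 3392 20495 199815
45 3077 20810 179005
46 2756 21131 157874
47 2431 21456 136418
48 2100 21787 114631
49 1765 22122 92509
50 1424 22463 70046
51 1078 22809 47237
52 727 23160 24077
53 370 23517 560
54 8 560 0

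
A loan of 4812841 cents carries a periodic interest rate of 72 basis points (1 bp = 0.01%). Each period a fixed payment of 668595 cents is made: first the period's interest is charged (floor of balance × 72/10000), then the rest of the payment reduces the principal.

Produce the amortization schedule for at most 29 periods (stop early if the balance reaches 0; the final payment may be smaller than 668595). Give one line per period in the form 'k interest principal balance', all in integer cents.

1. interest=⌊4812841·72/10000⌋=34652; principal=668595-34652=633943; balance=4812841-633943=4178898
2. interest=⌊4178898·72/10000⌋=30088; principal=668595-30088=638507; balance=4178898-638507=3540391
3. interest=⌊3540391·72/10000⌋=25490; principal=668595-25490=643105; balance=3540391-643105=2897286
4. interest=⌊2897286·72/10000⌋=20860; principal=668595-20860=647735; balance=2897286-647735=2249551
5. interest=⌊2249551·72/10000⌋=16196; principal=668595-16196=652399; balance=2249551-652399=1597152
6. interest=⌊1597152·72/10000⌋=11499; principal=668595-11499=657096; balance=1597152-657096=940056
7. interest=⌊940056·72/10000⌋=6768; principal=668595-6768=661827; balance=940056-661827=278229
8. interest=⌊278229·72/10000⌋=2003; principal=min(668595-2003,278229)=278229; balance=278229-278229=0

1 34652 633943 4178898
2 30088 638507 3540391
3 25490 643105 2897286
4 20860 647735 2249551
5 16196 652399 1597152
6 11499 657096 940056
7 6768 661827 278229
8 2003 278229 0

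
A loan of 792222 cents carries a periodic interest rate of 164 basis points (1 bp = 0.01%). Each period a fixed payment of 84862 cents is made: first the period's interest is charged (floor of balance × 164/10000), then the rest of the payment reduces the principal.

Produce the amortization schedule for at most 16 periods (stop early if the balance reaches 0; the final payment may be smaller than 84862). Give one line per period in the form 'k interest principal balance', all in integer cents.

1. interest=⌊792222·164/10000⌋=12992; principal=84862-12992=71870; balance=792222-71870=720352
2. interest=⌊720352·164/10000⌋=11813; principal=84862-11813=73049; balance=720352-73049=647303
3. interest=⌊647303·164/10000⌋=10615; principal=84862-10615=74247; balance=647303-74247=573056
4. interest=⌊573056·164/10000⌋=9398; principal=84862-9398=75464; balance=573056-75464=497592
5. interest=⌊497592·164/10000⌋=8160; principal=84862-8160=76702; balance=497592-76702=420890
6. interest=⌊420890·164/10000⌋=6902; principal=84862-6902=77960; balance=420890-77960=342930
7. interest=⌊342930·164/10000⌋=5624; principal=84862-5624=79238; balance=342930-79238=263692
8. interest=⌊263692·164/10000⌋=4324; principal=84862-4324=80538; balance=263692-80538=183154
9. interest=⌊183154·164/10000⌋=3003; principal=84862-3003=81859; balance=183154-81859=101295
10. interest=⌊101295·164/10000⌋=1661; principal=84862-1661=83201; balance=101295-83201=18094
11. interest=⌊18094·164/10000⌋=296; principal=min(84862-296,18094)=18094; balance=18094-18094=0

1 12992 71870 720352
2 11813 73049 647303
3 10615 74247 573056
4 9398 75464 497592
5 8160 76702 420890
6 6902 77960 342930
7 5624 79238 263692
8 4324 80538 183154
9 3003 81859 101295
10 1661 83201 18094
11 296 18094 0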